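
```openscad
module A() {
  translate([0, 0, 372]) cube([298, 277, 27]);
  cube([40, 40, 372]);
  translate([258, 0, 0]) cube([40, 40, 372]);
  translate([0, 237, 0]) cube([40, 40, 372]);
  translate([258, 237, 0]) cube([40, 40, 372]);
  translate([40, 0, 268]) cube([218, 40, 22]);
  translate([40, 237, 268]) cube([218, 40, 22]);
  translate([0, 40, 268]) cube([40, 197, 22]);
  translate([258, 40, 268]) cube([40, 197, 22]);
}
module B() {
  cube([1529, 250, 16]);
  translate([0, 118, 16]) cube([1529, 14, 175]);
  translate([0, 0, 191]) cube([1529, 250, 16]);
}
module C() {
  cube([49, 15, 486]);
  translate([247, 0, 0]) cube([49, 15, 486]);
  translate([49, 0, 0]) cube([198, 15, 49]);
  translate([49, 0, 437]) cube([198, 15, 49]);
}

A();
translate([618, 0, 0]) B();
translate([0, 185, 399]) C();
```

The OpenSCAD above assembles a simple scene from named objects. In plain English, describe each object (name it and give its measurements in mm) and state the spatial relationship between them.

A is a four-legged stool. The seat is 298×277 mm, 27 mm thick, top at z = 399 mm. It stands on four square legs, each 40×40 mm in cross-section, from z = 0 to the seat underside, each flush with a corner of the seat. Four stretchers, 40 mm wide and 22 mm tall, connect adjacent legs with their undersides at z = 268 mm, each running between the inner faces of the legs it joins and aligned with the legs' outer faces on the other axis.

B is an I-beam lying along x, 1529 mm long. Overall section height 207 mm. Two flanges 250 mm wide (y) and 16 mm thick, one on the floor and one at the top; a web 14 mm thick runs between them, centred on the flange width.

C is a rectangular picture frame lying in the x–z plane (depth along y). The opening is 198 mm wide (x) by 388 mm tall (z), surrounded by a border 49 mm wide on all four sides. The frame is 15 mm deep and is made of two full-height vertical stiles with two horizontal rails fitted between them.

The I-beam is on the floor beside the stool on its +x side. The picture frame is on top of the stool.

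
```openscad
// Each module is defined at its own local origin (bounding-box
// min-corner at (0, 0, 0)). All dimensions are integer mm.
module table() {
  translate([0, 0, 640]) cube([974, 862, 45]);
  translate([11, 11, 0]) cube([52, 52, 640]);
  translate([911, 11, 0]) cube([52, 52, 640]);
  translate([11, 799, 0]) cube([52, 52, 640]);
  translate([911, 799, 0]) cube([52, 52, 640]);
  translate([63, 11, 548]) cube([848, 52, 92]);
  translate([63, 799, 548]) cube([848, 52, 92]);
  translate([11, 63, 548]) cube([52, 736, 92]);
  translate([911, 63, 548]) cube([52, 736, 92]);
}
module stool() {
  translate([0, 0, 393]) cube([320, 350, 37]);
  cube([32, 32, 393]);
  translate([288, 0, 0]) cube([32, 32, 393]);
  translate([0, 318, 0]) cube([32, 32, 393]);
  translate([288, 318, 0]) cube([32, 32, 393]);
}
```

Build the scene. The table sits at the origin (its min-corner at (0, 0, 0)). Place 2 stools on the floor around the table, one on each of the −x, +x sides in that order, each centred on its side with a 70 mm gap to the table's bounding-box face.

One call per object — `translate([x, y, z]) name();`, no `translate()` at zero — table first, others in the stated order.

table();
translate([-390, 256, 0]) stool();
translate([1044, 256, 0]) stool();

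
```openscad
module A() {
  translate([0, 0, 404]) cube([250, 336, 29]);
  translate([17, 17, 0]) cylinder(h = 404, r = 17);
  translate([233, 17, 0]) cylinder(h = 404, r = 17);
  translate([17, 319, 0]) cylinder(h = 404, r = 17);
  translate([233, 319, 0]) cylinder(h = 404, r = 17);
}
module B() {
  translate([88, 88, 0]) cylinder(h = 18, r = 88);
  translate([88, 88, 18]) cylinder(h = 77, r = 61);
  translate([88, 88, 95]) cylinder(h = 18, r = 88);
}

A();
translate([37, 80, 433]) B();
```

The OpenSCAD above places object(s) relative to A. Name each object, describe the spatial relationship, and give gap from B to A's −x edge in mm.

A is a stool. B is a spool. The spool is on top of the stool, centred. The gap from the spool to the stool's −x edge is 37 mm.

The spool's min-x is at 37; the stool's min-x is 0; gap = 37 mm.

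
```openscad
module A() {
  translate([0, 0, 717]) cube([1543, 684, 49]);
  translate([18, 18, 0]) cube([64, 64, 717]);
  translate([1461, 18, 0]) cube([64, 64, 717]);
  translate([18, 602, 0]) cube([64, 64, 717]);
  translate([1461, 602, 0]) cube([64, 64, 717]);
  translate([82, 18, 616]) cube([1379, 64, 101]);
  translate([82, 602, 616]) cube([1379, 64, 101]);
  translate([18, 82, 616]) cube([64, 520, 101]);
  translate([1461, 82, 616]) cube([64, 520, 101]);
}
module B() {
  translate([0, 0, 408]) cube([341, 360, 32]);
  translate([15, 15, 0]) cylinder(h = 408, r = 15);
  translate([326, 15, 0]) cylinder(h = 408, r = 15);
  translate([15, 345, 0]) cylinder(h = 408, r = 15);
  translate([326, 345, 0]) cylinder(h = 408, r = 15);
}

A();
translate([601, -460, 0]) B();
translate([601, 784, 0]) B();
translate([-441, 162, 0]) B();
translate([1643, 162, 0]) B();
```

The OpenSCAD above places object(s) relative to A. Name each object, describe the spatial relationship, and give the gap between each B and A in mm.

A is a table. B is a stool. Four stools sit around the table at the −y, +y, −x, +x sides. The gap between each stool and the table is 100 mm.

Each stool's nearest face is 100 mm from the table's bounding box.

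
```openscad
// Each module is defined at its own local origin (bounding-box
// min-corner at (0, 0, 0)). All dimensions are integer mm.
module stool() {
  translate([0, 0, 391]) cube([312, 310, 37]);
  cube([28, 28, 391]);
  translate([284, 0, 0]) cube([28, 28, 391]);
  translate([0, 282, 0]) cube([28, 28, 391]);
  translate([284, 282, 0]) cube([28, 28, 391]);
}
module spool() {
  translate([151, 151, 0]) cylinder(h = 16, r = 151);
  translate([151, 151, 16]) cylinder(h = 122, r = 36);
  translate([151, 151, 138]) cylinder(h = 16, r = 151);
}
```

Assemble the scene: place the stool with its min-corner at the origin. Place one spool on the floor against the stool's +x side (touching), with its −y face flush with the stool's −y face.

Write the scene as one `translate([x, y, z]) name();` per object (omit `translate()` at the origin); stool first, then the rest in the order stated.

stool();
translate([312, 0, 0]) spool();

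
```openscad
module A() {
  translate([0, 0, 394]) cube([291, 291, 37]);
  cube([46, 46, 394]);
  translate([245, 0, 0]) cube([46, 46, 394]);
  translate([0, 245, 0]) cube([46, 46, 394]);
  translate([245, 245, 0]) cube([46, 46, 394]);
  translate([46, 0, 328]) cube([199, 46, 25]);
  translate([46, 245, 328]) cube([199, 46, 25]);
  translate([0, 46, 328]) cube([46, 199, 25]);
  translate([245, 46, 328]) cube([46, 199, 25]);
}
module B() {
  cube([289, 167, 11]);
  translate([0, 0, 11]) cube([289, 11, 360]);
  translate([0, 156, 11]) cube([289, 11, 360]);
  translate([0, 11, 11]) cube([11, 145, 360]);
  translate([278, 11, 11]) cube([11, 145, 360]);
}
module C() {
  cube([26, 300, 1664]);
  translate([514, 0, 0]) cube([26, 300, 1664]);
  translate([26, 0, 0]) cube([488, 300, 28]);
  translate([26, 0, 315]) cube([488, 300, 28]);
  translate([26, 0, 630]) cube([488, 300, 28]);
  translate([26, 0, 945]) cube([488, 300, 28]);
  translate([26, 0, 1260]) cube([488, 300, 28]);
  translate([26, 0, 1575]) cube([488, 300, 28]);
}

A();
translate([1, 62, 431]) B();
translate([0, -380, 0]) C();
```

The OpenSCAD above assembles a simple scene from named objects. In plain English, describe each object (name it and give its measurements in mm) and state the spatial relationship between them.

A is a four-legged stool. The seat is 291×291 mm, 37 mm thick, top at z = 431 mm. It stands on four square legs, each 46×46 mm in cross-section, from z = 0 to the seat underside, each flush with a corner of the seat. Four stretchers, 46 mm wide and 25 mm tall, connect adjacent legs with their undersides at z = 328 mm, each running between the inner faces of the legs it joins and aligned with the legs' outer faces on the other axis.

B is an open storage box with external size 289×167×371 mm and wall thickness 11 mm (the base is also 11 mm thick). The base covers the whole footprint; the four walls stand on the base, with the y-facing walls full-width and the x-facing walls fitting between their inner faces.

C is a bookshelf 540 mm wide overall, 300 mm deep and 1664 mm tall. The two sides are 26 mm thick vertical panels. 6 horizontal shelves of 28 mm thickness span between the inner faces of the sides; the lowest shelf sits on the floor and shelves are stacked with a clear vertical gap of 287 mm between each pair.

The open box is on top of the stool, centred. The bookshelf is on the floor beside the stool on its −y side.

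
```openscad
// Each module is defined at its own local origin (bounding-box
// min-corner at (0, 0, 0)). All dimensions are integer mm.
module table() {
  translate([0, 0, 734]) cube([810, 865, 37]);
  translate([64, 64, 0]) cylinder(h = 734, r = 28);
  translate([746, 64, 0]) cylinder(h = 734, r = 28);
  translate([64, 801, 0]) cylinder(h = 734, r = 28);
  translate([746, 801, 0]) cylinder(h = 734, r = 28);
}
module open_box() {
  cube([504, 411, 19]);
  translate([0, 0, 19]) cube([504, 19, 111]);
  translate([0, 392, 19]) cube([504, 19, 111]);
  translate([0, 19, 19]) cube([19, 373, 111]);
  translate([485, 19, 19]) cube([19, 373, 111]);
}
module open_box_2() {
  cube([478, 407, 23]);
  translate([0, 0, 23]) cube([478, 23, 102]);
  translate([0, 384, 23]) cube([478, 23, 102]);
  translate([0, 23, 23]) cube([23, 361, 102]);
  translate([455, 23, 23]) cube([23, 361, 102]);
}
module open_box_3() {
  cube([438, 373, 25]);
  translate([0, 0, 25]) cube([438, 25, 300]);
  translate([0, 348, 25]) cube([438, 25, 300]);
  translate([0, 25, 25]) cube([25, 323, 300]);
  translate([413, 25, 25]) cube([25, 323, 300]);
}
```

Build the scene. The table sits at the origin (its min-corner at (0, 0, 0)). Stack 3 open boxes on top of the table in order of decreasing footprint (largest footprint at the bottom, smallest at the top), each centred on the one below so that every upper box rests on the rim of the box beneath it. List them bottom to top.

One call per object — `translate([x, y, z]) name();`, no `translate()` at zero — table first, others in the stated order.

table();
translate([153, 227, 771]) open_box();
translate([166, 229, 901]) open_box_2();
translate([186, 246, 1026]) open_box_3();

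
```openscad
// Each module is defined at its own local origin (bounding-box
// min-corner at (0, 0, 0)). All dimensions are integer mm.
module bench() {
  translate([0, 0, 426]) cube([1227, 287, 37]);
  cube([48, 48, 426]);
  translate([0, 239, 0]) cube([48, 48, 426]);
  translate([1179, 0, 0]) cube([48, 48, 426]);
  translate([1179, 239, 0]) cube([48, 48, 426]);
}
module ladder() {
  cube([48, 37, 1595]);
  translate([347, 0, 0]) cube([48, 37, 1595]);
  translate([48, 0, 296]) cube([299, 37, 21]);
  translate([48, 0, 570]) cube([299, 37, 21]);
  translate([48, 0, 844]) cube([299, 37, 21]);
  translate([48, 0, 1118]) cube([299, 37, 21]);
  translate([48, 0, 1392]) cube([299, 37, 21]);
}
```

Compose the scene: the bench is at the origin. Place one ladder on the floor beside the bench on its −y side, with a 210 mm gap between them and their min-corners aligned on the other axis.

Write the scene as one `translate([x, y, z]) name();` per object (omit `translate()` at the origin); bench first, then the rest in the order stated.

bench();
translate([0, -247, 0]) ladder();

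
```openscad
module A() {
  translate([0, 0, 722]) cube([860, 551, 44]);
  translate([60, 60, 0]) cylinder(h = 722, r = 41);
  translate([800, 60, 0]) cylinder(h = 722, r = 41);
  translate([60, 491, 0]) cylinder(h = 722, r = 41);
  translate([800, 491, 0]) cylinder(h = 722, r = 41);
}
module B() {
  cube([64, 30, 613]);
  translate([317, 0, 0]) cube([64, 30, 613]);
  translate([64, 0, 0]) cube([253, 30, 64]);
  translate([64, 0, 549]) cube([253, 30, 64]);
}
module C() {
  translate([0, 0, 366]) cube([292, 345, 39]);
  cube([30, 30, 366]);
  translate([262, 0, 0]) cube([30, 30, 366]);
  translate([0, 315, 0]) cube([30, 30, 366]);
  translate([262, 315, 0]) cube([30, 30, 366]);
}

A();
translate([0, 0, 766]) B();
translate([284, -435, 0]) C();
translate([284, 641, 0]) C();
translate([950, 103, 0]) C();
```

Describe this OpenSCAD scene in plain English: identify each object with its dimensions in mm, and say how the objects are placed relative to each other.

A is a table with a 860×551 mm rectangular top, 44 mm thick, top surface at z = 766 mm, supported by four round legs of 82 mm diameter, each leg's bounding box inset 19 mm from the nearest pair of top edges, running from the floor.

B is a picture frame with a 253×485 mm rectangular opening (x by z) and a uniform 64 mm border on every side. Frame depth is 30 mm along y. It is built from two vertical stiles running the full outside height and two horizontal rails spanning the gap between the stiles.

C is a simple wooden stool: a rectangular seat 292 mm (x) by 345 mm (y), 39 mm thick, top face at z = 405 mm, on four square legs, each 30×30 mm in cross-section. The legs rest on z = 0, each flush with a corner of the seat.

The picture frame is on top of the table. Three stools sit around the table at the −y, +y, +x sides.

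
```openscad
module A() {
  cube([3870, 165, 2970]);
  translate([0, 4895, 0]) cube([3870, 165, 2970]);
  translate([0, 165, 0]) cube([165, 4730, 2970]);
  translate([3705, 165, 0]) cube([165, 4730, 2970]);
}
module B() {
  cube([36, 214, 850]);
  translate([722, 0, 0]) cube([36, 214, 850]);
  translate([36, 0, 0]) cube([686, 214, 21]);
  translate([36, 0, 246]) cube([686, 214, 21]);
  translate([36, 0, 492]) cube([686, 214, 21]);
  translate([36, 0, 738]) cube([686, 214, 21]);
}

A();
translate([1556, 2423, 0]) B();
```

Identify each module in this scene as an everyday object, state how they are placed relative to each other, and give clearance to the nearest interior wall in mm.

Clearances: x = 1391, y = 2258; minimum 1391 mm.

A is a house frame. B is a bookshelf. The bookshelf sits inside the house frame, centred. The clearance to the nearest interior wall is 1391 mm.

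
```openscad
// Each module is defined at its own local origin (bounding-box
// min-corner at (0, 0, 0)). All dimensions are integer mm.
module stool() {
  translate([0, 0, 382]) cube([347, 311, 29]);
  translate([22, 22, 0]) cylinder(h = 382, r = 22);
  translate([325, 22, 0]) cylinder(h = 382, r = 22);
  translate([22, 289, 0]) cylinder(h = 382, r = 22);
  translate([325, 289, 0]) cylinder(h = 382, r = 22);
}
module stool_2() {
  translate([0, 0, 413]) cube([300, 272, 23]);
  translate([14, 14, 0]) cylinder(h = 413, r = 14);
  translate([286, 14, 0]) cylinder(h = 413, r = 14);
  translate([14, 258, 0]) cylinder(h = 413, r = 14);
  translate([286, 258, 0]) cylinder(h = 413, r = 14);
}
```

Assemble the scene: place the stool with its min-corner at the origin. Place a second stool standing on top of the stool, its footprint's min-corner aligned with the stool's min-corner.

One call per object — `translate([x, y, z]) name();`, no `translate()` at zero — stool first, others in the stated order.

stool();
translate([0, 0, 411]) stool_2();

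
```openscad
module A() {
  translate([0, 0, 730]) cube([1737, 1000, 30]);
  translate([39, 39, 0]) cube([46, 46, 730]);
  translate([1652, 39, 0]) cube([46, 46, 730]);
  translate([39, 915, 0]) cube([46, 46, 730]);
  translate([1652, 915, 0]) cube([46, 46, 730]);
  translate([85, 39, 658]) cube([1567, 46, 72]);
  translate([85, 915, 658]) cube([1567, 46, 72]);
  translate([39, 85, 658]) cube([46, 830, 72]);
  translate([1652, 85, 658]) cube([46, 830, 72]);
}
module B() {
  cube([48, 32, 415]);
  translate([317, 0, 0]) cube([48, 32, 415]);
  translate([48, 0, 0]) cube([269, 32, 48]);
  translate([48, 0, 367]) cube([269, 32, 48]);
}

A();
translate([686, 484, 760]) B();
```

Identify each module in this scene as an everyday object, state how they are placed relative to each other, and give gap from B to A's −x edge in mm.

A is a table. B is a picture frame. The picture frame is on top of the table, centred. The gap from the picture frame to the table's −x edge is 686 mm.

The picture frame's min-x is at 686; the table's min-x is 0; gap = 686 mm.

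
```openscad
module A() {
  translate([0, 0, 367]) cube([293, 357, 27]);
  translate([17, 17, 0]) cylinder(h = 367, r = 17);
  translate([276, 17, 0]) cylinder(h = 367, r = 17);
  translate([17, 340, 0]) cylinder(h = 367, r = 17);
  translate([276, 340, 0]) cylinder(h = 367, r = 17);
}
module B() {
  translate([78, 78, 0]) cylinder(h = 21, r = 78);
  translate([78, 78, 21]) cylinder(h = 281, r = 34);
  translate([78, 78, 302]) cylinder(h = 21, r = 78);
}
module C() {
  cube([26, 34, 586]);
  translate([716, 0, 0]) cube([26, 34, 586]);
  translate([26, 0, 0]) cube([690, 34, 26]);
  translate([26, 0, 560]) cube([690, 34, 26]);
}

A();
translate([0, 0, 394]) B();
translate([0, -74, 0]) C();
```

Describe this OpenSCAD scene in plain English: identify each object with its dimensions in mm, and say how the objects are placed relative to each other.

A is a four-legged stool. The seat is 293×357 mm, 27 mm thick, top at z = 394 mm. It stands on four round legs, each 34 mm in diameter, from z = 0 to the seat underside, each leg's axis is inset half a diameter from the nearest pair of seat edges (so the leg's bounding box is flush with the corner).

B is a spool: two coaxial disc flanges of radius 78 mm and thickness 21 mm, joined by a core cylinder of radius 34 mm and height 281 mm. The lower flange rests on z = 0 and the three cylinders share a vertical axis.

C is a rectangular picture frame lying in the x–z plane (depth along y). The opening is 690 mm wide (x) by 534 mm tall (z), surrounded by a border 26 mm wide on all four sides. The frame is 34 mm deep and is made of two full-height vertical stiles with two horizontal rails fitted between them.

The spool is on top of the stool. The picture frame is on the floor beside the stool on its −y side.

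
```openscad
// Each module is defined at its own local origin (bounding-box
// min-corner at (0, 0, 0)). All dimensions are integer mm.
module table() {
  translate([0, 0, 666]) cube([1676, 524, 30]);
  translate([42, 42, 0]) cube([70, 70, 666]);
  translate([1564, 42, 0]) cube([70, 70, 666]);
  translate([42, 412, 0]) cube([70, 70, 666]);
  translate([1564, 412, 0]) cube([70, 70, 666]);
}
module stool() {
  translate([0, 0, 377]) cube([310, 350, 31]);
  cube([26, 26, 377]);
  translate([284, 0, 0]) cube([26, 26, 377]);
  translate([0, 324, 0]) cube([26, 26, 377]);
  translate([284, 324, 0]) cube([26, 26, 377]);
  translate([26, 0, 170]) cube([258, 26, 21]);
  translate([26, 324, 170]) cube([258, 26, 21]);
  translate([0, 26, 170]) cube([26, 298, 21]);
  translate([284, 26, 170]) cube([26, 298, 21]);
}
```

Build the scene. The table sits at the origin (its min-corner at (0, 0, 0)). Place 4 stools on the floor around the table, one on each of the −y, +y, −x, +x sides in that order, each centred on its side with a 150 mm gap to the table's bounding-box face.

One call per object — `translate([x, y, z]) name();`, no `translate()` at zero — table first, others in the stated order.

table();
translate([683, -500, 0]) stool();
translate([683, 674, 0]) stool();
translate([-460, 87, 0]) stool();
translate([1826, 87, 0]) stool();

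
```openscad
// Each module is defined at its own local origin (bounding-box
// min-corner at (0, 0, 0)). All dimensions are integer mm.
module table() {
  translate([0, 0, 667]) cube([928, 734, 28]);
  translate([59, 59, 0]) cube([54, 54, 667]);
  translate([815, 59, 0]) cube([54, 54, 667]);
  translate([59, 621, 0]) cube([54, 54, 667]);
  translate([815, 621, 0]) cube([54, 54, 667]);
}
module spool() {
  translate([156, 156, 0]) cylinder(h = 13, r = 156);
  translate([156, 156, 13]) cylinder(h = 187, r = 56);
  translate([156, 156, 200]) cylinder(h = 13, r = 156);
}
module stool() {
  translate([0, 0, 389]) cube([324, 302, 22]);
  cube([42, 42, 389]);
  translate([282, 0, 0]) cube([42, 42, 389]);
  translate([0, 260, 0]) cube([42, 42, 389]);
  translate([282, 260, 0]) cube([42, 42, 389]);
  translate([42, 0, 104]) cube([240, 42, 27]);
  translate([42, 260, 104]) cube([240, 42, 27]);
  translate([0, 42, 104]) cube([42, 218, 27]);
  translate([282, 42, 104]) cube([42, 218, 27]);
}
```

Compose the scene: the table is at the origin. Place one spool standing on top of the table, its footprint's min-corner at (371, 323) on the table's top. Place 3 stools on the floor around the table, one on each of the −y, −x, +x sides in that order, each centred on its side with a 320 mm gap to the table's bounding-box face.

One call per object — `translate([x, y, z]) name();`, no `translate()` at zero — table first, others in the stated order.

table();
translate([371, 323, 695]) spool();
translate([302, -622, 0]) stool();
translate([-644, 216, 0]) stool();
translate([1248, 216, 0]) stool();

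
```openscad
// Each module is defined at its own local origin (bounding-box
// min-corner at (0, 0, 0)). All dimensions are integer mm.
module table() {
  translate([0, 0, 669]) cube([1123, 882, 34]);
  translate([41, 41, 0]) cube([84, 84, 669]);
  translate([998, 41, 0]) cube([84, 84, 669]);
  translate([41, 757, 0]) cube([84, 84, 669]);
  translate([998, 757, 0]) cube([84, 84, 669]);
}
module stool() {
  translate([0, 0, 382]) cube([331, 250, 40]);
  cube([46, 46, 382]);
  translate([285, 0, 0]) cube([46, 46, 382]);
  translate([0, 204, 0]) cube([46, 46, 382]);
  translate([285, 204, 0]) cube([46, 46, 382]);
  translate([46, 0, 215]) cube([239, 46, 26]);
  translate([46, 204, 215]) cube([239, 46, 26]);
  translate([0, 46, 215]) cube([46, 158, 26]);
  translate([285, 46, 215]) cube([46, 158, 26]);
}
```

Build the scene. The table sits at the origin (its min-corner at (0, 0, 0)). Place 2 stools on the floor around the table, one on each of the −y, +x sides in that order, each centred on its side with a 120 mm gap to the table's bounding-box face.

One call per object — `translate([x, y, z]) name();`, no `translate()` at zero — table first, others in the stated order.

table();
translate([396, -370, 0]) stool();
translate([1243, 316, 0]) stool();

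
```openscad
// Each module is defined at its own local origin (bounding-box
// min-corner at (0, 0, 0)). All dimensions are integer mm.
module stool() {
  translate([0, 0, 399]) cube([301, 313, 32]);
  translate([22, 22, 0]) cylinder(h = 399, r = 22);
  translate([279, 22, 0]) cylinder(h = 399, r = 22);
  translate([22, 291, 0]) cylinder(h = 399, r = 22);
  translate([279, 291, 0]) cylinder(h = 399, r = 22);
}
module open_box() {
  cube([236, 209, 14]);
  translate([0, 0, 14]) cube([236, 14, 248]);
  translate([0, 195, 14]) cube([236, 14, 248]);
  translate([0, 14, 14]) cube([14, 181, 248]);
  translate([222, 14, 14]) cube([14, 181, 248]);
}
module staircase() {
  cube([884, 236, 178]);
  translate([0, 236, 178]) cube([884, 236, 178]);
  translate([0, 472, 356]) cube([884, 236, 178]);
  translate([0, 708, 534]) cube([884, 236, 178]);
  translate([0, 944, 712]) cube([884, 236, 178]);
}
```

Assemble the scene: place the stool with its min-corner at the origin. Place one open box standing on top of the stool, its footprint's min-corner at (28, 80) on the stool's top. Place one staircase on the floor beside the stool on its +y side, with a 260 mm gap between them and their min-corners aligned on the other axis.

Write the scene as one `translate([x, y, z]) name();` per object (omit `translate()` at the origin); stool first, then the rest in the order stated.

stool();
translate([28, 80, 431]) open_box();
translate([0, 573, 0]) staircase();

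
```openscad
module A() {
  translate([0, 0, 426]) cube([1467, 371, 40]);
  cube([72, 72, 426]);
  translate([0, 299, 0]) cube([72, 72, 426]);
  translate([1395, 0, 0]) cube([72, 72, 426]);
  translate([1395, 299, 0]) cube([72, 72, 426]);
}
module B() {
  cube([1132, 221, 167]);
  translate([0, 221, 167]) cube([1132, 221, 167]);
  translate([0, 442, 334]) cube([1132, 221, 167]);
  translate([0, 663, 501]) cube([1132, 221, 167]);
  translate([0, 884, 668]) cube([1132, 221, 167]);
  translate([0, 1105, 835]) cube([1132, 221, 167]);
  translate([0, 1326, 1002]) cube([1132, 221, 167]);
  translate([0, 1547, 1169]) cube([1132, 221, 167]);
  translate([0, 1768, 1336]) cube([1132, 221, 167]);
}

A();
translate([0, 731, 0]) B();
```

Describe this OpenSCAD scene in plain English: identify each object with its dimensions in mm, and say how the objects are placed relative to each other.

A is a long wooden bench with a 1467 mm (x) × 371 mm (y) seat, 40 mm thick, its top surface 466 mm above the floor. Four 72 mm square legs at the seat corners, flush with the edges, run from z = 0 to the seat underside.

B is a run of 9 identical solid stair steps. Each tread is 1132×221 mm and each step block is 167 mm high. Step 1 rests on the floor; step k is offset from step 1 by (k−1)×221 mm in y and (k−1)×167 mm in z.

The staircase is on the floor beside the bench on its +y side.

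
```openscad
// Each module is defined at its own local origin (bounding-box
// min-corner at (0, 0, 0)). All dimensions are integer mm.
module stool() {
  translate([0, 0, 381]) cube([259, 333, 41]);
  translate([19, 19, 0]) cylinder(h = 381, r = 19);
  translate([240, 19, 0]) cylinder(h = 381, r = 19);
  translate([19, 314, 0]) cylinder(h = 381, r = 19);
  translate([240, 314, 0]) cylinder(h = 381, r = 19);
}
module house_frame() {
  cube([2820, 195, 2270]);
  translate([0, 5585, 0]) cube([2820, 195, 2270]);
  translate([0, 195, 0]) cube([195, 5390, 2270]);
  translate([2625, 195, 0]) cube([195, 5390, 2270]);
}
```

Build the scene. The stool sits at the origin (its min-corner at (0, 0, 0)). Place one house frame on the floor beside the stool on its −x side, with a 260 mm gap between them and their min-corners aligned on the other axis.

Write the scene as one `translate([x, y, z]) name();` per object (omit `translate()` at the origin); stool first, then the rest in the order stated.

stool();
translate([-3080, 0, 0]) house_frame();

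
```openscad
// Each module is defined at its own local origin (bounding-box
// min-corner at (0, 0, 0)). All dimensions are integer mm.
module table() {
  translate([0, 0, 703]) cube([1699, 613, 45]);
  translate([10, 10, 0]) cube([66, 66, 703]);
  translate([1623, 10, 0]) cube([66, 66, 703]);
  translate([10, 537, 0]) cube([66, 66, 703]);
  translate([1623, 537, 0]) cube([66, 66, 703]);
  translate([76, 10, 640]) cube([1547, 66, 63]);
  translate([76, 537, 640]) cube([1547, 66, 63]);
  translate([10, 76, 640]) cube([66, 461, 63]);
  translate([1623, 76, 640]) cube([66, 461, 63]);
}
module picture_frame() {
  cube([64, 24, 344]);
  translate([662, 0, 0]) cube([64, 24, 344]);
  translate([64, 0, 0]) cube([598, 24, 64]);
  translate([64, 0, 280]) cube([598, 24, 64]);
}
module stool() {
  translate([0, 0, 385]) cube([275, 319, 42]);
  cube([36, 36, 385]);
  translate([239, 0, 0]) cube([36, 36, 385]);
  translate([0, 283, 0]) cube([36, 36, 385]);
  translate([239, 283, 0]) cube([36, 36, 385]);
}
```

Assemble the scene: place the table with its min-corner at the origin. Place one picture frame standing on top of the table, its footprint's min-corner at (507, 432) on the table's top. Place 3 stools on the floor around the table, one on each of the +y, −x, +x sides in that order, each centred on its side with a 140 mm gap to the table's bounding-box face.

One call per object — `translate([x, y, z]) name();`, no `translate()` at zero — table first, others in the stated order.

table();
translate([507, 432, 748]) picture_frame();
translate([712, 753, 0]) stool();
translate([-415, 147, 0]) stool();
translate([1839, 147, 0]) stool();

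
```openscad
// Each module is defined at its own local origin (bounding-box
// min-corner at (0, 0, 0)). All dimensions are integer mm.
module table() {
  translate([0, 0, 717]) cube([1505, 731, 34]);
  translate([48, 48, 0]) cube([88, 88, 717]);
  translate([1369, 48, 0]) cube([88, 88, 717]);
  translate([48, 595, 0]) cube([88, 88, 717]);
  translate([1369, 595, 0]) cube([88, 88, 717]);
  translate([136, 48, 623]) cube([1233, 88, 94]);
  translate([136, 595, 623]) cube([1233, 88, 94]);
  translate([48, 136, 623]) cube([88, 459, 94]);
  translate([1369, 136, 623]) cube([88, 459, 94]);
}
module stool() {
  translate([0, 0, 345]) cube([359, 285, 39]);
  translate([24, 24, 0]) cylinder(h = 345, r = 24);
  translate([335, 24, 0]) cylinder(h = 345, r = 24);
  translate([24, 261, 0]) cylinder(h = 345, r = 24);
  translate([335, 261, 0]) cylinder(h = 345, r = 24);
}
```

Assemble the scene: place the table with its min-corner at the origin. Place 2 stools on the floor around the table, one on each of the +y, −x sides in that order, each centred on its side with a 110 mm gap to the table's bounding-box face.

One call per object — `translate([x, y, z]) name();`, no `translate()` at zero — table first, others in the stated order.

table();
translate([573, 841, 0]) stool();
translate([-469, 223, 0]) stool();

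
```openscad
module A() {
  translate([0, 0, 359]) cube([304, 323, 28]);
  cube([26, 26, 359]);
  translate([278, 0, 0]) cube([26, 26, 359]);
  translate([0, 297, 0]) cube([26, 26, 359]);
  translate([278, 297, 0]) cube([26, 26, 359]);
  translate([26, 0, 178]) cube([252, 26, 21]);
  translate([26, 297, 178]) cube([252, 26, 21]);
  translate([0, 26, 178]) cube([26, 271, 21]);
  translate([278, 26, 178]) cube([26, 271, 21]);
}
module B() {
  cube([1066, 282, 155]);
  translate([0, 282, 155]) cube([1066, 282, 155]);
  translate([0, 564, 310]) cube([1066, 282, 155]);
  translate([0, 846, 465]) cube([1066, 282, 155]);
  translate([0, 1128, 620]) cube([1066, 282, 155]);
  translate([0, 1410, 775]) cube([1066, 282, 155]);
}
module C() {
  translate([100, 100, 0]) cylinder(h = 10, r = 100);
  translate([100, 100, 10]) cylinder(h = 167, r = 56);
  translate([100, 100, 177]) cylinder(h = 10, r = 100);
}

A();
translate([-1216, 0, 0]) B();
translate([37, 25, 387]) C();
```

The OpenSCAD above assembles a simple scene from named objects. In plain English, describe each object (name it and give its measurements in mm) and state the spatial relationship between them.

A is a four-legged stool. The seat is a 304×323×28 mm slab whose top surface is at z = 387 mm; four square legs, each 26×26 mm in cross-section, run from the floor (z = 0) to the underside of the seat, each flush with a corner of the seat. Four stretchers, 26 mm wide and 21 mm tall, connect adjacent legs with their undersides at z = 178 mm, each running between the inner faces of the legs it joins and aligned with the legs' outer faces on the other axis.

B is a straight staircase of 6 solid steps. Each step is 1066 mm wide (x), 282 mm deep (y, the going) and 155 mm tall (the rise). The first step rests on the floor; each subsequent step sits one going further in +y and one rise higher in +z, directly behind and above the previous step with no overlap.

C is a spool: two coaxial disc flanges of radius 100 mm and thickness 10 mm, joined by a core cylinder of radius 56 mm and height 167 mm. The lower flange rests on z = 0 and the three cylinders share a vertical axis.

The staircase is on the floor beside the stool on its −x side. The spool is on top of the stool.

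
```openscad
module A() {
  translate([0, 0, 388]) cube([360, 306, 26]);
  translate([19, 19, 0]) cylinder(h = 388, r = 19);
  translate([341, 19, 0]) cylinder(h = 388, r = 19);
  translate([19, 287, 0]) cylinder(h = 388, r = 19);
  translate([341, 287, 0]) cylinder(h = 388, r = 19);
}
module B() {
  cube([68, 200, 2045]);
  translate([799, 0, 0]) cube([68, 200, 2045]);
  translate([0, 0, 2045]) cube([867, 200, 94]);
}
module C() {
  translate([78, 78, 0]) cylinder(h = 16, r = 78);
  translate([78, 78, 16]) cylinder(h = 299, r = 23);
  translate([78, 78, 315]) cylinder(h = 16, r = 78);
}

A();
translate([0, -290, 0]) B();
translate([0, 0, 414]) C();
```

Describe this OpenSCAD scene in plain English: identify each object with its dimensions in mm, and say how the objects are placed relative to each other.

A is a four-legged stool. The seat is a 360×306×26 mm slab whose top surface is at z = 414 mm; four round legs, each 38 mm in diameter, run from the floor (z = 0) to the underside of the seat, each leg's axis is inset half a diameter from the nearest pair of seat edges (so the leg's bounding box is flush with the corner).

B is a rectangular door frame: two vertical jambs of 68×200 mm section, 2045 mm tall, with a clear opening 731 mm wide between their inner faces. A header 94 mm tall and 200 mm deep lies on top of the jambs and spans the full outside width.

C is a spool: two coaxial disc flanges of radius 78 mm and thickness 16 mm, joined by a core cylinder of radius 23 mm and height 299 mm. The lower flange rests on z = 0 and the three cylinders share a vertical axis.

The door frame is on the floor beside the stool on its −y side. The spool is on top of the stool.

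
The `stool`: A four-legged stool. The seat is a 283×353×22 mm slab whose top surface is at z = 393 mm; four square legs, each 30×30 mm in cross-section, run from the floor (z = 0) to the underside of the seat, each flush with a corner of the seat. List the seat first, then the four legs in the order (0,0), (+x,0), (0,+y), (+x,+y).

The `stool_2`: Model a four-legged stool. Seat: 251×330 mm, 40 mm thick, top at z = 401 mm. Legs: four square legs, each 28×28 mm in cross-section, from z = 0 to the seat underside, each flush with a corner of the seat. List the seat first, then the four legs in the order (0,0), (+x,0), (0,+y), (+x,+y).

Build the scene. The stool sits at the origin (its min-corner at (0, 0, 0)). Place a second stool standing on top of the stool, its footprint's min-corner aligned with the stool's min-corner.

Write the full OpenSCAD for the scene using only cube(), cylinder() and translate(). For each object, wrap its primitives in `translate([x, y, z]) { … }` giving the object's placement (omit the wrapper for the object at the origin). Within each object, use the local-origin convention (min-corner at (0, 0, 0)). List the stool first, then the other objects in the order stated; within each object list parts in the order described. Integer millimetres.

translate([0, 0, 371]) cube([283, 353, 22]);
cube([30, 30, 371]);
translate([253, 0, 0]) cube([30, 30, 371]);
translate([0, 323, 0]) cube([30, 30, 371]);
translate([253, 323, 0]) cube([30, 30, 371]);
translate([0, 0, 393]) {
  translate([0, 0, 361]) cube([251, 330, 40]);
  cube([28, 28, 361]);
  translate([223, 0, 0]) cube([28, 28, 361]);
  translate([0, 302, 0]) cube([28, 28, 361]);
  translate([223, 302, 0]) cube([28, 28, 361]);
}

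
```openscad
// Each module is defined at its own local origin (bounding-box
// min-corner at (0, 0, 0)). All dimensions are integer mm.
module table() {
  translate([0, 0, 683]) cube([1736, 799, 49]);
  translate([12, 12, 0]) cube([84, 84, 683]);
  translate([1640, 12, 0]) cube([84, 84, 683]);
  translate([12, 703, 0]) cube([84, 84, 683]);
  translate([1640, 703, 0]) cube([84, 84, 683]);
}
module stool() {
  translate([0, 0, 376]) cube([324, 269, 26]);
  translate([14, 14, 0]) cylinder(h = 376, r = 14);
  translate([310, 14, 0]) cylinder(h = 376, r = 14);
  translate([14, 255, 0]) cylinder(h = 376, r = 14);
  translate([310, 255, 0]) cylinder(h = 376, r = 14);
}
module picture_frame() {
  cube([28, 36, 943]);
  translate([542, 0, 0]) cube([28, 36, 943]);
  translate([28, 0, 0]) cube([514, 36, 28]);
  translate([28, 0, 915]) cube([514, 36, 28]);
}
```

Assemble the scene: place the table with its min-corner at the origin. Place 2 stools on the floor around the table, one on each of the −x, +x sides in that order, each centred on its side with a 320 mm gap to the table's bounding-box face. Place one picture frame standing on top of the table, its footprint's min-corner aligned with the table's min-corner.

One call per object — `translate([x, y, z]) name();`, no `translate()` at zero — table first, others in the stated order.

table();
translate([-644, 265, 0]) stool();
translate([2056, 265, 0]) stool();
translate([0, 0, 732]) picture_frame();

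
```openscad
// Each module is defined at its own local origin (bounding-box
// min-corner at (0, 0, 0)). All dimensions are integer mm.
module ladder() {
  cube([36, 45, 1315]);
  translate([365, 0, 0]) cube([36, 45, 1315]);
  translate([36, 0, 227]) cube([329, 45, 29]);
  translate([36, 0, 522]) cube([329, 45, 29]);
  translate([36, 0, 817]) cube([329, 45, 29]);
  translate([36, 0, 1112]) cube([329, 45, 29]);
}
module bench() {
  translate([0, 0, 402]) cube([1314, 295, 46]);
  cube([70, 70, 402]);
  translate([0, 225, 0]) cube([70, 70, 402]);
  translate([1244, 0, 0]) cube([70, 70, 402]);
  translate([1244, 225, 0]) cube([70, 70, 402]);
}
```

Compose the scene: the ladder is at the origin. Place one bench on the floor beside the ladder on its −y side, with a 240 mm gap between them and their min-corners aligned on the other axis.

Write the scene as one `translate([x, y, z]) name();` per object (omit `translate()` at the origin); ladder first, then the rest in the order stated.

ladder();
translate([0, -535, 0]) bench();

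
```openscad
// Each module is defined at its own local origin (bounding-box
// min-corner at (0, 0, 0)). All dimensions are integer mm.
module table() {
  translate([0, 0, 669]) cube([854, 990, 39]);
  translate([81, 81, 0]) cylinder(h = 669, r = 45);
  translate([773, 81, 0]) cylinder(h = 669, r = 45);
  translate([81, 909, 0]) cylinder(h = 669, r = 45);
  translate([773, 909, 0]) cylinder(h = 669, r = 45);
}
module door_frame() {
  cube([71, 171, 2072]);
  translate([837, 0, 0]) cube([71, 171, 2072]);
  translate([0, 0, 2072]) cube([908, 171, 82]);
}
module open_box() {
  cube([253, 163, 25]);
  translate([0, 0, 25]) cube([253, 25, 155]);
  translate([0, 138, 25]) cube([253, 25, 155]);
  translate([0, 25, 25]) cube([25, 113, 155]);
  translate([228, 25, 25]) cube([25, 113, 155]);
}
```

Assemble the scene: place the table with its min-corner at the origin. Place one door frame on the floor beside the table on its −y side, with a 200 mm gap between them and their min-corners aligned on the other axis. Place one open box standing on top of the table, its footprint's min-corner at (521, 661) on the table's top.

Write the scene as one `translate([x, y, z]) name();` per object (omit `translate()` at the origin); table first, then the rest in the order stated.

table();
translate([0, -371, 0]) door_frame();
translate([521, 661, 708]) open_box();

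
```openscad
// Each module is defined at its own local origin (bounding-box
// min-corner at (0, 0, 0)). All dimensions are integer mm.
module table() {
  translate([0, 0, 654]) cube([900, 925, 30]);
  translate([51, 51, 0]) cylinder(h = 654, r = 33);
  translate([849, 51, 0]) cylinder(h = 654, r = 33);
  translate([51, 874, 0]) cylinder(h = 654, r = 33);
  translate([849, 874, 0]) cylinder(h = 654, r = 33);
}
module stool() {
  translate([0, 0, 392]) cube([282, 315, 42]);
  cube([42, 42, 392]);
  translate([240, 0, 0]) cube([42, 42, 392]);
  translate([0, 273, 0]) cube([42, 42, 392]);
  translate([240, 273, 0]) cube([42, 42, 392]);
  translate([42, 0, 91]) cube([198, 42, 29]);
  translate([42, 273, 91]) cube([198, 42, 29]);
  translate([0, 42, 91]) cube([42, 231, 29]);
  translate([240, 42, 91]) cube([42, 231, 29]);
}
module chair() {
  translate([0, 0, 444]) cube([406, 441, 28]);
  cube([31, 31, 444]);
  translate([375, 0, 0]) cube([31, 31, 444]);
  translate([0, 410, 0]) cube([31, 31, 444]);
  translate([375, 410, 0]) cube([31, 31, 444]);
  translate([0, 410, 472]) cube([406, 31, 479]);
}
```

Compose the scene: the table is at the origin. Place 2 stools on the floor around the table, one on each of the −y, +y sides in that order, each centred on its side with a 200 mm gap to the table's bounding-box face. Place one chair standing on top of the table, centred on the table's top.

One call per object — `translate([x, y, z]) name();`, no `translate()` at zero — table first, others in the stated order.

table();
translate([309, -515, 0]) stool();
translate([309, 1125, 0]) stool();
translate([247, 242, 684]) chair();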